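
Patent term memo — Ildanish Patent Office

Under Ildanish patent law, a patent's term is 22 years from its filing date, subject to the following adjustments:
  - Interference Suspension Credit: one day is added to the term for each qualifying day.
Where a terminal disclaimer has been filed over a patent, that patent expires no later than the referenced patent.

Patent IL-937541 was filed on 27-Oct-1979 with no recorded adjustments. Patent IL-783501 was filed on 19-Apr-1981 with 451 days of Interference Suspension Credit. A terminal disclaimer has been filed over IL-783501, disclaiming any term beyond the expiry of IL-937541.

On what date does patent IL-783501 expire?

October 27, 2001

Natural term of IL-783501:
  Base: filing + 22 years → 19 April 2003.
  Interference Suspension Credit: +451 days → 13 July 2004.
Expiry of referenced patent IL-937541:
  Base: filing + 22 years → 27 October 2001.
Terminal disclaimer: IL-783501 expires on the earlier of 13 July 2004 and 27 October 2001.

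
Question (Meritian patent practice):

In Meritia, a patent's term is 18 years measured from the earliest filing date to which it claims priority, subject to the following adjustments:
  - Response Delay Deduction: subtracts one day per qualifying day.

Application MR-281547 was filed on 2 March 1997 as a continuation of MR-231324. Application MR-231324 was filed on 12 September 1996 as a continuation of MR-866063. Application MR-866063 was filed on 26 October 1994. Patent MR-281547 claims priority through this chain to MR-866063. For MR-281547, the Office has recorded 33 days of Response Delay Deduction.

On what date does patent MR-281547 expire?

September 23, 2012

Earliest priority filing: 26 October 1994.
Base term: 26 October 1994 + 18 years → 26 October 2012.
Response Delay Deduction: −33 days → 23 September 2012.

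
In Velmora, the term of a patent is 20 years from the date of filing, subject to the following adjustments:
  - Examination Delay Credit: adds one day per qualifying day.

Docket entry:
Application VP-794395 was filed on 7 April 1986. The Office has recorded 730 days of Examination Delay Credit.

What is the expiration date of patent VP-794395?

Base term: filing date + 20 years → 7 April 2006.
Examination Delay Credit: +730 days → 6 April 2008.

April 6, 2008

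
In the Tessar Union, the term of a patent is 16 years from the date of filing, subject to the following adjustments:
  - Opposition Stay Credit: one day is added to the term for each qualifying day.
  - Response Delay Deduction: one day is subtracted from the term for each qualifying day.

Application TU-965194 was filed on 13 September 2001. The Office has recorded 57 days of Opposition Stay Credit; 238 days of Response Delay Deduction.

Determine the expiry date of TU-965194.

Base term: filing date + 16 years → 13 September 2017.
Opposition Stay Credit: +57 days → 9 November 2017.
Response Delay Deduction: −238 days → 16 March 2017.

March 16, 2017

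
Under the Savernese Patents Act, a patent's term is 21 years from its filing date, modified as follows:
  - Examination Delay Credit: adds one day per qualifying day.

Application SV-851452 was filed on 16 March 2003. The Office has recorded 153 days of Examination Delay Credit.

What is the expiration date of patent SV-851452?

Base term: filing date + 21 years → 16 March 2024.
Examination Delay Credit: +153 days → 16 August 2024.

August 16, 2024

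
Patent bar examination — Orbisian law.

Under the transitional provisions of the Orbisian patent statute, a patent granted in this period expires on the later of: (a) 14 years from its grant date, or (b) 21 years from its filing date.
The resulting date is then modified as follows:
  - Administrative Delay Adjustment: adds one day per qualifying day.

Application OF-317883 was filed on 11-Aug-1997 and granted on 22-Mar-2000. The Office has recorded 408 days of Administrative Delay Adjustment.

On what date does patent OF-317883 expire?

September 23, 2019

(a) grant + 14 years → 22 March 2014.
(b) filing + 21 years → 11 August 2018.
Later of the two: 11 August 2018.
Administrative Delay Adjustment: +408 days → 23 September 2019.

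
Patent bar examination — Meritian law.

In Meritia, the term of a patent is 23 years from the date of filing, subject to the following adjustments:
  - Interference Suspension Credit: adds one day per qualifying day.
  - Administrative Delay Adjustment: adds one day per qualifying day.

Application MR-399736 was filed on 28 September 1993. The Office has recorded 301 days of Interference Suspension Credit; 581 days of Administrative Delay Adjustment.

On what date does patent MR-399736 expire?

February 27, 2019

Base term: filing date + 23 years → 28 September 2016.
Interference Suspension Credit: +301 days → 26 July 2017.
Administrative Delay Adjustment: +581 days → 27 February 2019.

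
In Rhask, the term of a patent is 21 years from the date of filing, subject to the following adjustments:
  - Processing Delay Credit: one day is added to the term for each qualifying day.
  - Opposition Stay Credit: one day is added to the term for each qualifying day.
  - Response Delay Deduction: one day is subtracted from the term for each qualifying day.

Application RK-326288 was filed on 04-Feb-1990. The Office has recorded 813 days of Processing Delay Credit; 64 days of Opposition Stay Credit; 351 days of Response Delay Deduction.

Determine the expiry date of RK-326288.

2012-07-14

Base term: filing date + 21 years → 4 February 2011.
Processing Delay Credit: +813 days → 27 April 2013.
Opposition Stay Credit: +64 days → 30 June 2013.
Response Delay Deduction: −351 days → 14 July 2012.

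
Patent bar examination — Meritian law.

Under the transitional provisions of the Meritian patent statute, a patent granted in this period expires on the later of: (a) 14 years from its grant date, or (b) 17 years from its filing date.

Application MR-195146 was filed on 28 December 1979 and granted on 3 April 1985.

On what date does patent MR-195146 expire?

(a) grant + 14 years → 3 April 1999.
(b) filing + 17 years → 28 December 1996.
Later of the two: 3 April 1999.

1999-04-03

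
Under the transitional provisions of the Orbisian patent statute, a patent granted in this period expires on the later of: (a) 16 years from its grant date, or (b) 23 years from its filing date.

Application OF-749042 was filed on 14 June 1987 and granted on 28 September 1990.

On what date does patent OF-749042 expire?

June 14, 2010

(a) grant + 16 years → 28 September 2006.
(b) filing + 23 years → 14 June 2010.
Later of the two: 14 June 2010.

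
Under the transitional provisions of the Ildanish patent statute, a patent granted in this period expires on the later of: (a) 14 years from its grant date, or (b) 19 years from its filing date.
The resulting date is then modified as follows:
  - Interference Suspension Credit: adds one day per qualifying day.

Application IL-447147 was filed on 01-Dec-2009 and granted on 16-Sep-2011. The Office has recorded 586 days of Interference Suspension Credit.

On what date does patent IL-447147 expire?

(a) grant + 14 years → 16 September 2025.
(b) filing + 19 years → 1 December 2028.
Later of the two: 1 December 2028.
Interference Suspension Credit: +586 days → 10 July 2030.

2030-07-10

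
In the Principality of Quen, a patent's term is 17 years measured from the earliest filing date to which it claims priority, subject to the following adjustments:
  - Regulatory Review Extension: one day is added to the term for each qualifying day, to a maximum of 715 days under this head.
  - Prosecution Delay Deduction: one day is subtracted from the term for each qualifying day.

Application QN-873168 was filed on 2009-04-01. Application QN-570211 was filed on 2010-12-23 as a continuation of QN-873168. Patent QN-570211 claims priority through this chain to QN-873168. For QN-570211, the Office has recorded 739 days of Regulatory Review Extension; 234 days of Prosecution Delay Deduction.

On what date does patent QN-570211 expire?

Earliest priority filing: 1 April 2009.
Base term: 1 April 2009 + 17 years → 1 April 2026.
Regulatory Review Extension: 739 days claimed exceeds the 715-day cap, so +715 days → 16 March 2028.
Prosecution Delay Deduction: −234 days → 26 July 2027.

July 26, 2027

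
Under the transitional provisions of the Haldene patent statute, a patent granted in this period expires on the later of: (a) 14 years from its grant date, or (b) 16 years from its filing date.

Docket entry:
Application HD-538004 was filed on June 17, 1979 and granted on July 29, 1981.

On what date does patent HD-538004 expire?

1995-07-29

(a) grant + 14 years → 29 July 1995.
(b) filing + 16 years → 17 June 1995.
Later of the two: 29 July 1995.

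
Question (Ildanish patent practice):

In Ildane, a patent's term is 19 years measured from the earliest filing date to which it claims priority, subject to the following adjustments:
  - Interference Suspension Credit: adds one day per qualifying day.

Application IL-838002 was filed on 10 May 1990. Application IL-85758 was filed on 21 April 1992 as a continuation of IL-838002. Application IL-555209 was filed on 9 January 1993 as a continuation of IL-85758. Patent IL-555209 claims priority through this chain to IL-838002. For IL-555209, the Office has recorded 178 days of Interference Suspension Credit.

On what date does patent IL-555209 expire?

November 4, 2009

Earliest priority filing: 10 May 1990.
Base term: 10 May 1990 + 19 years → 10 May 2009.
Interference Suspension Credit: +178 days → 4 November 2009.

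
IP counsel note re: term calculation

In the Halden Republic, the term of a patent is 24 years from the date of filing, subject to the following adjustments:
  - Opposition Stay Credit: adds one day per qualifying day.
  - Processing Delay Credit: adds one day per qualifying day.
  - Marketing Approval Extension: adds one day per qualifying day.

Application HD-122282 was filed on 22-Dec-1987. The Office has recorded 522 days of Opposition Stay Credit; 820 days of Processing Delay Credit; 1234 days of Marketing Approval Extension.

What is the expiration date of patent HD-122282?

January 10, 2019

Base term: filing date + 24 years → 22 December 2011.
Opposition Stay Credit: +522 days → 27 May 2013.
Processing Delay Credit: +820 days → 25 August 2015.
Marketing Approval Extension: +1234 days → 10 January 2019.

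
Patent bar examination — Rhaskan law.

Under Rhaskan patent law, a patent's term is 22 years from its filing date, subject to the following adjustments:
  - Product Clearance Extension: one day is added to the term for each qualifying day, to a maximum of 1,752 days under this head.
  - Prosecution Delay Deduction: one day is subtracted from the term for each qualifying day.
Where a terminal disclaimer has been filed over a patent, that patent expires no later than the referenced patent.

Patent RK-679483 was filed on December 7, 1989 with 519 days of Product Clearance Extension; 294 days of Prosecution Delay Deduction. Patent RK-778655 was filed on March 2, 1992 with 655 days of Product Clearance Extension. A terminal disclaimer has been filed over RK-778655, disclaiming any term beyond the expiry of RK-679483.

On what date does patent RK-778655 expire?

Natural term of RK-778655:
  Base: filing + 22 years → 2 March 2014.
  Product Clearance Extension: 655 days (within the 1752-day cap) → +655 days → 17 December 2015.
Expiry of referenced patent RK-679483:
  Base: filing + 22 years → 7 December 2011.
  Product Clearance Extension: 519 days (within the 1752-day cap) → +519 days → 9 May 2013.
  Prosecution Delay Deduction: −294 days → 19 July 2012.
Terminal disclaimer: RK-778655 expires on the earlier of 17 December 2015 and 19 July 2012.

July 19, 2012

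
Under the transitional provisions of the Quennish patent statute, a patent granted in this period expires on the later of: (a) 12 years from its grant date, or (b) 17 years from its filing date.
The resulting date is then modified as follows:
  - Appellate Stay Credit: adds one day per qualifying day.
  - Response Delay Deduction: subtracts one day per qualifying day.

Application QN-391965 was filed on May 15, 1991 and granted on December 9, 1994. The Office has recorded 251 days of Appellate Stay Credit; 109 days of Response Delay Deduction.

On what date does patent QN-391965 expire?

October 4, 2008

(a) grant + 12 years → 9 December 2006.
(b) filing + 17 years → 15 May 2008.
Later of the two: 15 May 2008.
Appellate Stay Credit: +251 days → 21 January 2009.
Response Delay Deduction: −109 days → 4 October 2008.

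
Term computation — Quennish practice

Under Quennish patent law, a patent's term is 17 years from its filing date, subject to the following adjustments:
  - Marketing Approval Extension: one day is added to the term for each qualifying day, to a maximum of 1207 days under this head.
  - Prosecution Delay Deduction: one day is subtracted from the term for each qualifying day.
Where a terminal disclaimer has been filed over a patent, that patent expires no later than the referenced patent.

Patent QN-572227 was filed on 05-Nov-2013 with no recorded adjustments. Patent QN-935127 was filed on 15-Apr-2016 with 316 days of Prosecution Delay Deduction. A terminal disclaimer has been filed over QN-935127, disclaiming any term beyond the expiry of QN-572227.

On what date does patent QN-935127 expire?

Natural term of QN-935127:
  Base: filing + 17 years → 15 April 2033.
  Prosecution Delay Deduction: −316 days → 3 June 2032.
Expiry of referenced patent QN-572227:
  Base: filing + 17 years → 5 November 2030.
Terminal disclaimer: QN-935127 expires on the earlier of 3 June 2032 and 5 November 2030.

2030-11-05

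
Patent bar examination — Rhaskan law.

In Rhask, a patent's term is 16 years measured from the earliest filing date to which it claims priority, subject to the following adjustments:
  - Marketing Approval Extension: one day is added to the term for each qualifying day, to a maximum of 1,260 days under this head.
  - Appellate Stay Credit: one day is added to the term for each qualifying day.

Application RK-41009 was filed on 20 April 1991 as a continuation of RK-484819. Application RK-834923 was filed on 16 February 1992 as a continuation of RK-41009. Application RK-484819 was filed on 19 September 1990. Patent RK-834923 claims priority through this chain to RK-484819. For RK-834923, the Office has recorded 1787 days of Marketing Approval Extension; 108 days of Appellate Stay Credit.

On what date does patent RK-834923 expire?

Earliest priority filing: 19 September 1990.
Base term: 19 September 1990 + 16 years → 19 September 2006.
Marketing Approval Extension: 1787 days claimed exceeds the 1260-day cap, so +1260 days → 2 March 2010.
Appellate Stay Credit: +108 days → 18 June 2010.

June 18, 2010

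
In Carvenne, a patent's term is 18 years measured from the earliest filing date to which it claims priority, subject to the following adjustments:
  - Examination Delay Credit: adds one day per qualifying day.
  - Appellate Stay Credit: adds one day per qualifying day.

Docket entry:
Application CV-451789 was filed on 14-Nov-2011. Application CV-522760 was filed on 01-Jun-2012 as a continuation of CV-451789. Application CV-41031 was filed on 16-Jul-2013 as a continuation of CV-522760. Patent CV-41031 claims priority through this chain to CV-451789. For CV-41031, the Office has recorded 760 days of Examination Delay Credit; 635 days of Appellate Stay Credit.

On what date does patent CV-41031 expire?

September 9, 2033

Earliest priority filing: 14 November 2011.
Base term: 14 November 2011 + 18 years → 14 November 2029.
Examination Delay Credit: +760 days → 14 December 2031.
Appellate Stay Credit: +635 days → 9 September 2033.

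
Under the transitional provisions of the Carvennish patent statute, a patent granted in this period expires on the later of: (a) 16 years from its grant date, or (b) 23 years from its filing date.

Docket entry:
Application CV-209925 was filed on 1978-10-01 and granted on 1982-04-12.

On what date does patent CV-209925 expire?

(a) grant + 16 years → 12 April 1998.
(b) filing + 23 years → 1 October 2001.
Later of the two: 1 October 2001.

October 1, 2001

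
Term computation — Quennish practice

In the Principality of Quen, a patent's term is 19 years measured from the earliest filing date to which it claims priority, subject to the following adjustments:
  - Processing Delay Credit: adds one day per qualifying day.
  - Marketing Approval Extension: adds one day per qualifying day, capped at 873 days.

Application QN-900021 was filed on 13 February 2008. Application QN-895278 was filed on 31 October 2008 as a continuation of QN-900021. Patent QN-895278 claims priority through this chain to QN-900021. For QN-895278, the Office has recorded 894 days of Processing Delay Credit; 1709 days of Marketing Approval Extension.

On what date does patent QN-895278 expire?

Earliest priority filing: 13 February 2008.
Base term: 13 February 2008 + 19 years → 13 February 2027.
Processing Delay Credit: +894 days → 26 July 2029.
Marketing Approval Extension: 1709 days claimed exceeds the 873-day cap, so +873 days → 16 December 2031.

December 16, 2031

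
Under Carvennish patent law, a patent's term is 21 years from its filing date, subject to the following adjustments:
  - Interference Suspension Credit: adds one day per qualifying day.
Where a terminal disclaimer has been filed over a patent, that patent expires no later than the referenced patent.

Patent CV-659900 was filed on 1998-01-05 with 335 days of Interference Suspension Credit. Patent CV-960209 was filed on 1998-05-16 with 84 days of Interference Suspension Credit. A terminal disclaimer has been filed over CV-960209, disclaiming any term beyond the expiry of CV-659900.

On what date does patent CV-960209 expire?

August 8, 2019

Natural term of CV-960209:
  Base: filing + 21 years → 16 May 2019.
  Interference Suspension Credit: +84 days → 8 August 2019.
Expiry of referenced patent CV-659900:
  Base: filing + 21 years → 5 January 2019.
  Interference Suspension Credit: +335 days → 6 December 2019.
Terminal disclaimer: CV-960209 expires on the earlier of 8 August 2019 and 6 December 2019.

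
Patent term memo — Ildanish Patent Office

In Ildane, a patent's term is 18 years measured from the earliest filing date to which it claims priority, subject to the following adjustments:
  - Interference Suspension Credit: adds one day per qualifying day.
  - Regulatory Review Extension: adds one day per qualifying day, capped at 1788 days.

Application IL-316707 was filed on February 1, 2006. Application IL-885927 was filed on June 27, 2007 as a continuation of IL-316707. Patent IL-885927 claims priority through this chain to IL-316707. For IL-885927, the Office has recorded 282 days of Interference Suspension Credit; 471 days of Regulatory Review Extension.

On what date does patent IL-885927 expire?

Earliest priority filing: 1 February 2006.
Base term: 1 February 2006 + 18 years → 1 February 2024.
Interference Suspension Credit: +282 days → 9 November 2024.
Regulatory Review Extension: 471 days (within the 1788-day cap) → +471 days → 23 February 2026.

February 23, 2026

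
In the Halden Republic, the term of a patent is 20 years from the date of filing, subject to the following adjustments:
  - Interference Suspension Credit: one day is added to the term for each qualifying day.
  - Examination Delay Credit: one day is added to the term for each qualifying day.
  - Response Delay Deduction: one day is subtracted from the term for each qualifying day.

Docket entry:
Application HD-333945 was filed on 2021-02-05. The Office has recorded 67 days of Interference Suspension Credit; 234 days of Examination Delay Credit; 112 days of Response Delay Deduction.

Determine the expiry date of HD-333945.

Base term: filing date + 20 years → 5 February 2041.
Interference Suspension Credit: +67 days → 13 April 2041.
Examination Delay Credit: +234 days → 3 December 2041.
Response Delay Deduction: −112 days → 13 August 2041.

2041-08-13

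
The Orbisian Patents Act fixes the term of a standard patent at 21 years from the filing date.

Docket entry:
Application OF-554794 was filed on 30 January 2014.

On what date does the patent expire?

Filing date + 21 years → 30 January 2035.

2035-01-30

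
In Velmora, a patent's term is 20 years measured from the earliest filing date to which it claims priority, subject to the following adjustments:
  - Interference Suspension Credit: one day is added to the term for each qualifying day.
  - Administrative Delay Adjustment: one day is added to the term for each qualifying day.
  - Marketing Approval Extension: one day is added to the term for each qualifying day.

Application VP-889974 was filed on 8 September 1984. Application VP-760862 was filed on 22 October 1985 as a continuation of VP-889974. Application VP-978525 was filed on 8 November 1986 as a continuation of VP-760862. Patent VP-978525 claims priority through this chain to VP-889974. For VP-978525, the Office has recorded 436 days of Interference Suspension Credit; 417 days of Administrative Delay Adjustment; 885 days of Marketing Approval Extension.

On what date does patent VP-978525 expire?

2009-06-12

Earliest priority filing: 8 September 1984.
Base term: 8 September 1984 + 20 years → 8 September 2004.
Interference Suspension Credit: +436 days → 18 November 2005.
Administrative Delay Adjustment: +417 days → 9 January 2007.
Marketing Approval Extension: +885 days → 12 June 2009.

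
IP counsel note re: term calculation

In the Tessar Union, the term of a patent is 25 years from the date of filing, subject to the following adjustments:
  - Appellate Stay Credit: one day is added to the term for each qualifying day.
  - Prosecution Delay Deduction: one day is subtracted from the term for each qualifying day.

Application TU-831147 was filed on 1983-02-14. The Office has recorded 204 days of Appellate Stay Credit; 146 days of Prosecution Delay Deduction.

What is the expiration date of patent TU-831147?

Base term: filing date + 25 years → 14 February 2008.
Appellate Stay Credit: +204 days → 5 September 2008.
Prosecution Delay Deduction: −146 days → 12 April 2008.

April 12, 2008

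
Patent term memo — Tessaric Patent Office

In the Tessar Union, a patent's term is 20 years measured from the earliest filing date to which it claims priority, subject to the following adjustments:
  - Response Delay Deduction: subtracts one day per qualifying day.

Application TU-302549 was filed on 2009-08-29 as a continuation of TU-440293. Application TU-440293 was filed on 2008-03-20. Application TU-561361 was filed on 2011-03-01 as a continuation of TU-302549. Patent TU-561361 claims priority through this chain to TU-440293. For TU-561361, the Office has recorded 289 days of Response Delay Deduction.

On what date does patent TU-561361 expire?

Earliest priority filing: 20 March 2008.
Base term: 20 March 2008 + 20 years → 20 March 2028.
Response Delay Deduction: −289 days → 5 June 2027.

2027-06-05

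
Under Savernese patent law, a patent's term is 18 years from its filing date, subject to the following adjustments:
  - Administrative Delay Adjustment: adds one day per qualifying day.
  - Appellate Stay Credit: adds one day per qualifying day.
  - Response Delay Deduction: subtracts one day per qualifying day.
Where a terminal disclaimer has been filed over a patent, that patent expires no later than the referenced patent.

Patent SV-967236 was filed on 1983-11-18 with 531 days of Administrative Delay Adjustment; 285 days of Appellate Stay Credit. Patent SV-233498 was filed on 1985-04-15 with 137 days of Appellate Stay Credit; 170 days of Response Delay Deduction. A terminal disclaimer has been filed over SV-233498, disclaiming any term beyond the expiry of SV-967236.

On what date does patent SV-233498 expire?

2003-03-13

Natural term of SV-233498:
  Base: filing + 18 years → 15 April 2003.
  Appellate Stay Credit: +137 days → 30 August 2003.
  Response Delay Deduction: −170 days → 13 March 2003.
Expiry of referenced patent SV-967236:
  Base: filing + 18 years → 18 November 2001.
  Administrative Delay Adjustment: +531 days → 3 May 2003.
  Appellate Stay Credit: +285 days → 12 February 2004.
Terminal disclaimer: SV-233498 expires on the earlier of 13 March 2003 and 12 February 2004.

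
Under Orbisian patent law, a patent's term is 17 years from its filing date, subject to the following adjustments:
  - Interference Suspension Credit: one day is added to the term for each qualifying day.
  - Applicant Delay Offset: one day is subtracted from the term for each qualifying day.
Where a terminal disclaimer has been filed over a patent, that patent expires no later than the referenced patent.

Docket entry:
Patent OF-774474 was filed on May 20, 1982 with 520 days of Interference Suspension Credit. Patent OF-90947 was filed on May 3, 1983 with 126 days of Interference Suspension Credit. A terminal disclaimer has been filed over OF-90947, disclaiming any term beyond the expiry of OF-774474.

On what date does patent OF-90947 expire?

Natural term of OF-90947:
  Base: filing + 17 years → 3 May 2000.
  Interference Suspension Credit: +126 days → 6 September 2000.
Expiry of referenced patent OF-774474:
  Base: filing + 17 years → 20 May 1999.
  Interference Suspension Credit: +520 days → 21 October 2000.
Terminal disclaimer: OF-90947 expires on the earlier of 6 September 2000 and 21 October 2000.

2000-09-06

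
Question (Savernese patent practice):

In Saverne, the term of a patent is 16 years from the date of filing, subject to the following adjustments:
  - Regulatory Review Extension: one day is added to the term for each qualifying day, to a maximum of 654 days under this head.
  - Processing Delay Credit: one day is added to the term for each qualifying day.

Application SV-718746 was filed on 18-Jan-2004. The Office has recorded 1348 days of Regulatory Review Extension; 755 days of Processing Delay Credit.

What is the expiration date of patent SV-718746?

November 27, 2023

Base term: filing date + 16 years → 18 January 2020.
Regulatory Review Extension: 1348 days claimed exceeds the 654-day cap, so +654 days → 2 November 2021.
Processing Delay Credit: +755 days → 27 November 2023.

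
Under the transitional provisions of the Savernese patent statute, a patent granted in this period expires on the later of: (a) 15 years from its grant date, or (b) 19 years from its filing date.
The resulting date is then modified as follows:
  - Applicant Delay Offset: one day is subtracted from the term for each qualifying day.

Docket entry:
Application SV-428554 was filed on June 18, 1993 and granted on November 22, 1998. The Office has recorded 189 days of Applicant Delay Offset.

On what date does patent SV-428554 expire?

(a) grant + 15 years → 22 November 2013.
(b) filing + 19 years → 18 June 2012.
Later of the two: 22 November 2013.
Applicant Delay Offset: −189 days → 17 May 2013.

2013-05-17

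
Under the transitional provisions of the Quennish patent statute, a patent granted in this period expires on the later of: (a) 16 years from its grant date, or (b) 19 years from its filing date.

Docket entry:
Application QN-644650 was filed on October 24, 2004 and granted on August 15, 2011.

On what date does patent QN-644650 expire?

2027-08-15

(a) grant + 16 years → 15 August 2027.
(b) filing + 19 years → 24 October 2023.
Later of the two: 15 August 2027.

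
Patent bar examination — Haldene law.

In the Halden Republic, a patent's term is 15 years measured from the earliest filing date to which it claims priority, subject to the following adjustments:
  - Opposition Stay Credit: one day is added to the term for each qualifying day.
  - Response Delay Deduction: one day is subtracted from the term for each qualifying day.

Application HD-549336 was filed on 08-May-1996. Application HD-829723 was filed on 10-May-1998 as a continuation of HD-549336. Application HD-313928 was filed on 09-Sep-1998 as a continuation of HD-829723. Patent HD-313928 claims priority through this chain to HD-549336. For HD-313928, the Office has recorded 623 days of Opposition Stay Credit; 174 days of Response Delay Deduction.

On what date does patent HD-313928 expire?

2012-07-30

Earliest priority filing: 8 May 1996.
Base term: 8 May 1996 + 15 years → 8 May 2011.
Opposition Stay Credit: +623 days → 20 January 2013.
Response Delay Deduction: −174 days → 30 July 2012.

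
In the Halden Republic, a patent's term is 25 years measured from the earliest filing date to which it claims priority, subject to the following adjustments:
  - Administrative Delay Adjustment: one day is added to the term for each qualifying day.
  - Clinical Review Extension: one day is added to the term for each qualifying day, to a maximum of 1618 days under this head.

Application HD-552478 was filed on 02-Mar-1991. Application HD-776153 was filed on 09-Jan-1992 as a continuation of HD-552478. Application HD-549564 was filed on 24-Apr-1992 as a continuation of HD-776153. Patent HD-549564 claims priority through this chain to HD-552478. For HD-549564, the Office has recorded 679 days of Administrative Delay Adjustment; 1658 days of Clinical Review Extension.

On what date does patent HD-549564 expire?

2022-06-16

Earliest priority filing: 2 March 1991.
Base term: 2 March 1991 + 25 years → 2 March 2016.
Administrative Delay Adjustment: +679 days → 10 January 2018.
Clinical Review Extension: 1658 days claimed exceeds the 1618-day cap, so +1618 days → 16 June 2022.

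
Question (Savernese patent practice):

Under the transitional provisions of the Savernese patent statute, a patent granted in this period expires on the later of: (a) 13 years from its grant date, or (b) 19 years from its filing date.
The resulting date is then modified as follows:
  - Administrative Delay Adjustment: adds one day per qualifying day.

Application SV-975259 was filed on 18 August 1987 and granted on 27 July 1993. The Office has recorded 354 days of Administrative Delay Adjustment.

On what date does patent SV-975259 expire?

2007-08-07

(a) grant + 13 years → 27 July 2006.
(b) filing + 19 years → 18 August 2006.
Later of the two: 18 August 2006.
Administrative Delay Adjustment: +354 days → 7 August 2007.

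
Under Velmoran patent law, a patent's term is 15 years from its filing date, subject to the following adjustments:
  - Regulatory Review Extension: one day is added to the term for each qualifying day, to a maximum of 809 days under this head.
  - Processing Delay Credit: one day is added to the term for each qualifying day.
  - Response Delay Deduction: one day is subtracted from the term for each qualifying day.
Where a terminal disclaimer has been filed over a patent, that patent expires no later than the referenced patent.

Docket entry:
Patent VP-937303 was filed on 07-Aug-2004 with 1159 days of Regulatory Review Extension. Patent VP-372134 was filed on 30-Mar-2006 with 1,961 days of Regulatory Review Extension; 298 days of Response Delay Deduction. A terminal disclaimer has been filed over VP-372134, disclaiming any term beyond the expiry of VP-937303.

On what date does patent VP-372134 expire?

October 24, 2021

Natural term of VP-372134:
  Base: filing + 15 years → 30 March 2021.
  Regulatory Review Extension: 1961 days claimed exceeds the 809-day cap, so +809 days → 17 June 2023.
  Response Delay Deduction: −298 days → 23 August 2022.
Expiry of referenced patent VP-937303:
  Base: filing + 15 years → 7 August 2019.
  Regulatory Review Extension: 1159 days claimed exceeds the 809-day cap, so +809 days → 24 October 2021.
Terminal disclaimer: VP-372134 expires on the earlier of 23 August 2022 and 24 October 2021.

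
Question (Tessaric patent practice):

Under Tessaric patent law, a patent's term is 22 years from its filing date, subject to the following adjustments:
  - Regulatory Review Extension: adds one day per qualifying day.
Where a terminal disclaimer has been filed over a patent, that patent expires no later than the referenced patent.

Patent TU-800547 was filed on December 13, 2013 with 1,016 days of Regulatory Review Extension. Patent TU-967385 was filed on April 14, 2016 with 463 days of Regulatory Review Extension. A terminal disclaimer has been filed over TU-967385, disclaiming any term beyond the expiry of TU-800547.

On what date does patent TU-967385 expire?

2038-09-24

Natural term of TU-967385:
  Base: filing + 22 years → 14 April 2038.
  Regulatory Review Extension: +463 days → 21 July 2039.
Expiry of referenced patent TU-800547:
  Base: filing + 22 years → 13 December 2035.
  Regulatory Review Extension: +1016 days → 24 September 2038.
Terminal disclaimer: TU-967385 expires on the earlier of 21 July 2039 and 24 September 2038.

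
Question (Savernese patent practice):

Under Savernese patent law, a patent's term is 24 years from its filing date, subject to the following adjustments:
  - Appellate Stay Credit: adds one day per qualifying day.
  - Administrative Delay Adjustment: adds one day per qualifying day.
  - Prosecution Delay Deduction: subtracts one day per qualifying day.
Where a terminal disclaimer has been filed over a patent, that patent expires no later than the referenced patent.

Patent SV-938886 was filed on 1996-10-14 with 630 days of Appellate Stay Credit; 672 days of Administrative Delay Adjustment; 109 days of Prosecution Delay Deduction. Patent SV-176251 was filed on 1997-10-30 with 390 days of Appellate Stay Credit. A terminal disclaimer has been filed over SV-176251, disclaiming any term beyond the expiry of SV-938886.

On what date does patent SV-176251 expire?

2022-11-24

Natural term of SV-176251:
  Base: filing + 24 years → 30 October 2021.
  Appellate Stay Credit: +390 days → 24 November 2022.
Expiry of referenced patent SV-938886:
  Base: filing + 24 years → 14 October 2020.
  Appellate Stay Credit: +630 days → 6 July 2022.
  Administrative Delay Adjustment: +672 days → 8 May 2024.
  Prosecution Delay Deduction: −109 days → 20 January 2024.
Terminal disclaimer: SV-176251 expires on the earlier of 24 November 2022 and 20 January 2024.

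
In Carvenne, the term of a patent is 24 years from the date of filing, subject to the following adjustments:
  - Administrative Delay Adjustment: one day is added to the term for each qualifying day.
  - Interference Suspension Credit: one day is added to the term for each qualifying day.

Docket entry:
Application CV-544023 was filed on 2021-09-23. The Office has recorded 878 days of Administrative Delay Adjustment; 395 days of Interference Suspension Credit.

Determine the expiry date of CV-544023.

2049-03-19

Base term: filing date + 24 years → 23 September 2045.
Administrative Delay Adjustment: +878 days → 18 February 2048.
Interference Suspension Credit: +395 days → 19 March 2049.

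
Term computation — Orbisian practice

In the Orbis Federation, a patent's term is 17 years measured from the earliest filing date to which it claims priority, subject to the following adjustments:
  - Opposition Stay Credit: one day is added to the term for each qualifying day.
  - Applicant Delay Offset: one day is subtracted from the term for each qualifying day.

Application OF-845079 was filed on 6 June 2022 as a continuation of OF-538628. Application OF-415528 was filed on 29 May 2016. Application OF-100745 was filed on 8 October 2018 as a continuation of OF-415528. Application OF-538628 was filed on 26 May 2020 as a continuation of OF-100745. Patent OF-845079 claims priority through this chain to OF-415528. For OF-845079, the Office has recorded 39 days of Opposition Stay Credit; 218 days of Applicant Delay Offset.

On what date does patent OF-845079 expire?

Earliest priority filing: 29 May 2016.
Base term: 29 May 2016 + 17 years → 29 May 2033.
Opposition Stay Credit: +39 days → 7 July 2033.
Applicant Delay Offset: −218 days → 1 December 2032.

December 1, 2032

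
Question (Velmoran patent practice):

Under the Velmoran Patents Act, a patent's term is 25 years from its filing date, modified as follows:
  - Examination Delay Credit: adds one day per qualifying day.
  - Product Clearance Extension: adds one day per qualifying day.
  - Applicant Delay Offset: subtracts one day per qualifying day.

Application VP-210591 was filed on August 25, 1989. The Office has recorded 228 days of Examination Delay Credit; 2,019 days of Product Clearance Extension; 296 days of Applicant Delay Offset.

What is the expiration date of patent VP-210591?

Base term: filing date + 25 years → 25 August 2014.
Examination Delay Credit: +228 days → 10 April 2015.
Product Clearance Extension: +2019 days → 19 October 2020.
Applicant Delay Offset: −296 days → 28 December 2019.

2019-12-28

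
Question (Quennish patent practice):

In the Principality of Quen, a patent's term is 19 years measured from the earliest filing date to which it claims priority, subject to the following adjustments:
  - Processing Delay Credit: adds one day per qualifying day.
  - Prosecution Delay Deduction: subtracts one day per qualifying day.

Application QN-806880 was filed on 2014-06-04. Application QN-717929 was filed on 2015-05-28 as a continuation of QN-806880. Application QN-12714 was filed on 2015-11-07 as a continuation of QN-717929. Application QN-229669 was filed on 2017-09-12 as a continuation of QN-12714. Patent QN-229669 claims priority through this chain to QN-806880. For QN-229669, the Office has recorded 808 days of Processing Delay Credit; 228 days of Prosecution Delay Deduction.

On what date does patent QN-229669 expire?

January 5, 2035

Earliest priority filing: 4 June 2014.
Base term: 4 June 2014 + 19 years → 4 June 2033.
Processing Delay Credit: +808 days → 21 August 2035.
Prosecution Delay Deduction: −228 days → 5 January 2035.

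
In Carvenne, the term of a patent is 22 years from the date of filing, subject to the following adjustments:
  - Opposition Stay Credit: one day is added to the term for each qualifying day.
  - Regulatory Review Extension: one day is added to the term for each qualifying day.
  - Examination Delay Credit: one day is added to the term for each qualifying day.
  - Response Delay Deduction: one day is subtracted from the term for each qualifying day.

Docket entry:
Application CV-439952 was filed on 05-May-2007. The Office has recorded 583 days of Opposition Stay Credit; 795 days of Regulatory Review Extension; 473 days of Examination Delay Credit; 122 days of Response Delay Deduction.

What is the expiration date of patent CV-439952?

Base term: filing date + 22 years → 5 May 2029.
Opposition Stay Credit: +583 days → 9 December 2030.
Regulatory Review Extension: +795 days → 11 February 2033.
Examination Delay Credit: +473 days → 30 May 2034.
Response Delay Deduction: −122 days → 28 January 2034.

2034-01-28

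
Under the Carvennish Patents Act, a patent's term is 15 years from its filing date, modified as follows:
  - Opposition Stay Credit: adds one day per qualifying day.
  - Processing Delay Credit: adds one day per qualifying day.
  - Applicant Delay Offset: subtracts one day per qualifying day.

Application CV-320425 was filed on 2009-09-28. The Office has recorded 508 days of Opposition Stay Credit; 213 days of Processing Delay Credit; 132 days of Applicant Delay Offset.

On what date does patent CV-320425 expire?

Base term: filing date + 15 years → 28 September 2024.
Opposition Stay Credit: +508 days → 18 February 2026.
Processing Delay Credit: +213 days → 19 September 2026.
Applicant Delay Offset: −132 days → 10 May 2026.

2026-05-10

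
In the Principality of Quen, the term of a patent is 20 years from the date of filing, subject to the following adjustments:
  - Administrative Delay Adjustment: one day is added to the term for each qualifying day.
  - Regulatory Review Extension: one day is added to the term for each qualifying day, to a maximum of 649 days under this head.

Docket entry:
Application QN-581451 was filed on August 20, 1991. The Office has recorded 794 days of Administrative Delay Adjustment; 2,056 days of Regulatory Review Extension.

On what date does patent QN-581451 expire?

Base term: filing date + 20 years → 20 August 2011.
Administrative Delay Adjustment: +794 days → 22 October 2013.
Regulatory Review Extension: 2056 days claimed exceeds the 649-day cap, so +649 days → 2 August 2015.

2015-08-02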